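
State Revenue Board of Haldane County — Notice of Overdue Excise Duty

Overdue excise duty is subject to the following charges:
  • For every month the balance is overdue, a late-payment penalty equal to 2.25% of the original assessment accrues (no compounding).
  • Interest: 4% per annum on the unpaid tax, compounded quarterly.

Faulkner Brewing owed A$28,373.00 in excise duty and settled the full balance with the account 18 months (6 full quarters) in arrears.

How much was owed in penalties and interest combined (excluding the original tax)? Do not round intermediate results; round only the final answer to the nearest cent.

Late-payment penalty = 2.25% × A$28,373.00 × 18 mo = A$11,491.07…
Interest (4%/yr ÷ 4 = 1%/quarter): A$28,373.00 × ((1 + 0.01)^6 − 1) = A$1,745.5112…
Penalties + interest = A$11,491.0650 + A$1,745.5112… = A$13,236.58

A$13,236.58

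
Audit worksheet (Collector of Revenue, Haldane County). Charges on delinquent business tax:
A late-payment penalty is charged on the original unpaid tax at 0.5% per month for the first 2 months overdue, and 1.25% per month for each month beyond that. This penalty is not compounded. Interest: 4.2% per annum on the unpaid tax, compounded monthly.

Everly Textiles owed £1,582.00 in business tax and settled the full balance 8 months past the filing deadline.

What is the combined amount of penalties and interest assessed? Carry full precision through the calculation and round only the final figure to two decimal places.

Penalty, months 1–2: 2 × 0.5% × £1,582.00 = £15.82
Penalty, months 3–8: 6 × 1.25% × £1,582.00 = £118.65
Interest (4.2%/yr ÷ 12 = 0.35%/month): £1,582.00 × ((1 + 0.0035)^8 − 1) = £44.8424…
Penalties + interest = £134.4700 + £44.8424… = £179.31

£179.31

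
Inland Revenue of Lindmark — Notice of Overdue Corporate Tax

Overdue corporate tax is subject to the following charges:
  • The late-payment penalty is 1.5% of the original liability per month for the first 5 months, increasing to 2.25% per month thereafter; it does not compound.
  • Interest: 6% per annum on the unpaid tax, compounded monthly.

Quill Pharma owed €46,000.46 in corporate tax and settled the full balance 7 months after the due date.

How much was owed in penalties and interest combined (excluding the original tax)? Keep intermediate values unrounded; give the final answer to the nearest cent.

Penalty, months 1–5: 5 × 1.5% × €46,000.46 = €3,450.03…
Penalty, months 6–7: 2 × 2.25% × €46,000.46 = €2,070.02…
Interest (6%/yr ÷ 12 = 0.5%/month): €46,000.46 × ((1 + 0.005)^7 − 1) = €1,634.3686…
Penalties + interest = €5,520.0552 + €1,634.3686… = €7,154.42

€7,154.42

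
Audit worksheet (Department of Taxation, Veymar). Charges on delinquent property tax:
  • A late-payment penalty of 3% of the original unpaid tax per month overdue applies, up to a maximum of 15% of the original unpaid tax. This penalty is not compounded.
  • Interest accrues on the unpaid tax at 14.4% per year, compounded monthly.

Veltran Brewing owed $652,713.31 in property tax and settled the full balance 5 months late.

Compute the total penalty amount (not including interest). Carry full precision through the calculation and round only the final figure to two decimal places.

$97,907.00

Penalty (uncapped): 5 × 3% × $652,713.31 = $97,907.00…; cap = 15% × $652,713.31 = $97,907.00… → penalty = $97,907.00…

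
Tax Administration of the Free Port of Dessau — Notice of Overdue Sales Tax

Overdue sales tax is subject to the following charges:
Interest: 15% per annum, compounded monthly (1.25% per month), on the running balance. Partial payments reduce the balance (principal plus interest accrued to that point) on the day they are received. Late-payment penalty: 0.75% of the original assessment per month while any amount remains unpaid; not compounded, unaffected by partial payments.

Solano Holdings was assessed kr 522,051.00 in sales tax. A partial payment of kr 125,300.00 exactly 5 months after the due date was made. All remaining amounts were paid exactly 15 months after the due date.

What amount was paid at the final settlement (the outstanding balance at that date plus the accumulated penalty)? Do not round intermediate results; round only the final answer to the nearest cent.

Balance at month 5: kr 522,051.0000 × (1 + 0.0125)^5 = kr 555,505.1524…
After kr 125,300.00 payment: kr 555,505.1524… − kr 125,300.00 = kr 430,205.1524…
Balance at month 15: kr 430,205.1524… × (1 + 0.0125)^10 = kr 487,108.7448…
Penalty: 15 × 0.75% × kr 522,051.00 = kr 58,730.74…
Final settlement = outstanding balance + penalty = kr 487,108.7448… + kr 58,730.74… = kr 545,839.48

kr 545,839.48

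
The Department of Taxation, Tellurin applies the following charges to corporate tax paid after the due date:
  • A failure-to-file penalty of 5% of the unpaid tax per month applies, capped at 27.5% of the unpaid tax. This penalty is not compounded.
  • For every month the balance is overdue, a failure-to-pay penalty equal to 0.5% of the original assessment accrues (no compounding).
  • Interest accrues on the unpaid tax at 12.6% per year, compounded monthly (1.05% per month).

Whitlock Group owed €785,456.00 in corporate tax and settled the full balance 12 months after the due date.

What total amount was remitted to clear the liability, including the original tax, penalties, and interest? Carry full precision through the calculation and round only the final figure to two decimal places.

€1,153,471.43

Failure-to-file: 12 × 5% × €785,456.00 = €471,273.60, capped at 27.5% × €785,456.00 = €216,000.40
Failure-to-pay penalty: 12 × 0.5% × €785,456.00 = €47,127.36
Interest: €785,456.00 × ((1 + 0.0105)^12 − 1) = €785,456.00 × 0.1335373… = €104,887.6708…
Total = €785,456.00 + €263,127.7600 + €104,887.6708… = €1,153,471.43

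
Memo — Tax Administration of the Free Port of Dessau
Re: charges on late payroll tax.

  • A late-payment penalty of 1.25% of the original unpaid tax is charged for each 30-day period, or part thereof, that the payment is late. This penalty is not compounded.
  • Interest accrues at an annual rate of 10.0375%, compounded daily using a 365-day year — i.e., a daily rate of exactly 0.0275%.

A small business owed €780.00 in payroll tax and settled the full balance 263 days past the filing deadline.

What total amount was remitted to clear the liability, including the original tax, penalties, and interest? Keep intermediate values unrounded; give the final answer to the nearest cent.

Penalty periods: ⌈263/30⌉ = 9; penalty = 9 × 1.25% × €780.00 = €87.75
Interest: €780.00 × ((1 + 0.000275)^263 − 1) = €780.00 × 0.07499398… = €58.4953…
Total = €780.00 + €87.7500 + €58.4953… = €926.25

€926.25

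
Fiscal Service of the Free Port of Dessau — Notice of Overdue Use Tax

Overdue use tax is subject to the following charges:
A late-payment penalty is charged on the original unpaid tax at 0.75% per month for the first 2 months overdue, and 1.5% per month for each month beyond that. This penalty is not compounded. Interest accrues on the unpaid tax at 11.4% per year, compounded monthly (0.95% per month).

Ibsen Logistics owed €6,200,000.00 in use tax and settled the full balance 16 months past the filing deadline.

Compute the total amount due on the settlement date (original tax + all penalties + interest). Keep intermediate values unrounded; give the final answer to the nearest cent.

€8,607,616.85

Penalty, months 1–2: 2 × 0.75% × €6,200,000.00 = €93,000.00
Penalty, months 3–16: 14 × 1.5% × €6,200,000.00 = €1,302,000.00
Interest: €6,200,000.00 × ((1 + 0.0095)^16 − 1) = €6,200,000.00 × 0.1633253… = €1,012,616.8474…
Total = €6,200,000.00 + €1,395,000.0000 + €1,012,616.8474… = €8,607,616.85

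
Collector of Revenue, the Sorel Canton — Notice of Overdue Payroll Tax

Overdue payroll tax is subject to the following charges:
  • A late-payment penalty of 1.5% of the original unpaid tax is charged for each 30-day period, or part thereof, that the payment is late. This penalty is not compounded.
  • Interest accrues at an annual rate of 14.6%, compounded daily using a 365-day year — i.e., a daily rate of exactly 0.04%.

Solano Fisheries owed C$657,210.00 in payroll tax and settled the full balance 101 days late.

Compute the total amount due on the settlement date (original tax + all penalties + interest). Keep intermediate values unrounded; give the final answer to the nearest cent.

Penalty periods: ⌈101/30⌉ = 4; penalty = 4 × 1.5% × C$657,210.00 = C$39,432.60
Interest: C$657,210.00 × ((1 + 0.0004)^101 − 1) = C$657,210.00 × 0.04121877… = C$27,089.3884…
Total = C$657,210.00 + C$39,432.6000 + C$27,089.3884… = C$723,731.99

C$723,731.99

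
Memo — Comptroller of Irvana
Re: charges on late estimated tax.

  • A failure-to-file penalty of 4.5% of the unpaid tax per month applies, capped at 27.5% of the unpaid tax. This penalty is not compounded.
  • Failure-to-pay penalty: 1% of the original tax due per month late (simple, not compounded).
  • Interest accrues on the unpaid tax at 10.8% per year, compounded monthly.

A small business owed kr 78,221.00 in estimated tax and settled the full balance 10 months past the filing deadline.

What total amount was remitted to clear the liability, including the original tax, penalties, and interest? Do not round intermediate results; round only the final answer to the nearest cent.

Failure-to-file: 10 × 4.5% × kr 78,221.00 = kr 35,199.45, capped at 27.5% × kr 78,221.00 = kr 21,510.78…
Failure-to-pay penalty: 10 × 1% × kr 78,221.00 = kr 7,822.10
Interest (10.8%/yr ÷ 12 = 0.9%/month): kr 78,221.00 × ((1 + 0.009)^10 − 1) = kr 7,331.9573…
Total = kr 78,221.00 + kr 29,332.8750 + kr 7,331.9573… = kr 114,885.83

kr 114,885.83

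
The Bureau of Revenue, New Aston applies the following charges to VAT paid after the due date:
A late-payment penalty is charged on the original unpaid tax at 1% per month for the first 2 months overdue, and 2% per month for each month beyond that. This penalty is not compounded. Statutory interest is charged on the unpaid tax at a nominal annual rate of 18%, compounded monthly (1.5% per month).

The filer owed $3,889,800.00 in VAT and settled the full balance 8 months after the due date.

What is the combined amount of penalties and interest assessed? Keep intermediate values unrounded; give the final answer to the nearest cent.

$1,036,602.86

Penalty, months 1–2: 2 × 1% × $3,889,800.00 = $77,796.00
Penalty, months 3–8: 6 × 2% × $3,889,800.00 = $466,776.00
Interest: $3,889,800.00 × ((1 + 0.015)^8 − 1) = $3,889,800.00 × 0.1264926… = $492,030.8633…
Penalties + interest = $544,572.0000 + $492,030.8633… = $1,036,602.86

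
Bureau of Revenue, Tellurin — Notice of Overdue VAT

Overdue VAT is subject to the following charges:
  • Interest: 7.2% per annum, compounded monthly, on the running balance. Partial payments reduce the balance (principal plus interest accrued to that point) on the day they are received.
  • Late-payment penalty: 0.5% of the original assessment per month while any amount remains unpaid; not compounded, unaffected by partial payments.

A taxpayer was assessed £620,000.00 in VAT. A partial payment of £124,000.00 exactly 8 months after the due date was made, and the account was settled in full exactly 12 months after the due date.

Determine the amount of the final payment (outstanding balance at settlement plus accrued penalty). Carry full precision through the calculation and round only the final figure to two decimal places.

Monthly rate = 7.2% ÷ 12 = 0.6%
Balance at month 8: £620,000.0000 × (1 + 0.006)^8 = £650,392.5160…
After £124,000.00 payment: £650,392.5160… − £124,000.00 = £526,392.5160…
Balance at month 12: £526,392.5160… × (1 + 0.006)^4 = £539,140.0927…
Penalty: 12 × 0.5% × £620,000.00 = £37,200.00
Final settlement = outstanding balance + penalty = £539,140.0927… + £37,200.00 = £576,340.09

£576,340.09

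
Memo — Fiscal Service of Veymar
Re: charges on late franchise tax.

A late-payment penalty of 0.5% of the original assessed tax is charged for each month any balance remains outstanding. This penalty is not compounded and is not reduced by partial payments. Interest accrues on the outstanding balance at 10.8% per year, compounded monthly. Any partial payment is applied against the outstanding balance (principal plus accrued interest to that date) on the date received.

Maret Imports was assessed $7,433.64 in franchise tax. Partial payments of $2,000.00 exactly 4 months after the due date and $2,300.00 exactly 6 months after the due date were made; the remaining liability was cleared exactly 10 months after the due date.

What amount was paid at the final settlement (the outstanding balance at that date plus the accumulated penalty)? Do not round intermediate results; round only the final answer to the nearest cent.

Monthly rate = 10.8% ÷ 12 = 0.9%
Balance at month 4: $7,433.6400 × (1 + 0.009)^4 = $7,704.8855…
After $2,000.00 payment: $7,704.8855… − $2,000.00 = $5,704.8855…
Balance at month 6: $5,704.8855… × (1 + 0.009)^2 = $5,808.0355…
After $2,300.00 payment: $5,808.0355… − $2,300.00 = $3,508.0355…
Balance at month 10: $3,508.0355… × (1 + 0.009)^4 = $3,636.0400…
Penalty: 10 × 0.5% × $7,433.64 = $371.68…
Final settlement = outstanding balance + penalty = $3,636.0400… + $371.68… = $4,007.72

$4,007.72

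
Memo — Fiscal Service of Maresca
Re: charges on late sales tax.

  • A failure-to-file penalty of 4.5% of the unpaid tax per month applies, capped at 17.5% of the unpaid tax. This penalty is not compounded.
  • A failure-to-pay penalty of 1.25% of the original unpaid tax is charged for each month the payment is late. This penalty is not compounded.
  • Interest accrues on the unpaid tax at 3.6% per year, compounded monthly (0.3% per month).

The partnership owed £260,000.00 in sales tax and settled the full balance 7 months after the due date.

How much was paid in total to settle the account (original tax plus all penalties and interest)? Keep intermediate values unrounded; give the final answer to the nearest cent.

Failure-to-file: 7 × 4.5% × £260,000.00 = £81,900.00, capped at 17.5% × £260,000.00 = £45,500.00
Failure-to-pay penalty = 1.25% × £260,000.00 × 7 mo = £22,750.00
Interest: £260,000.00 × ((1 + 0.003)^7 − 1) = £260,000.00 × 0.0211899… = £5,509.3864…
Total = £260,000.00 + £68,250.0000 + £5,509.3864… = £333,759.39

£333,759.39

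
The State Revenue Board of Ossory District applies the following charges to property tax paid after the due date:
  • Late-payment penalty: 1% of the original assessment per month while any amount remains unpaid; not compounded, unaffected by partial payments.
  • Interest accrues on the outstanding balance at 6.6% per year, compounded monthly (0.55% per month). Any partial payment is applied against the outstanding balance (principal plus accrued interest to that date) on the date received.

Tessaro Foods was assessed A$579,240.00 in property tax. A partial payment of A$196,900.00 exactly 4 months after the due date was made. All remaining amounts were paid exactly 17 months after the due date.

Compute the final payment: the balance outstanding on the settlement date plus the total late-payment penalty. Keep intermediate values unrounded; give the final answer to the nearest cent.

A$522,867.11

Balance at month 4: A$579,240.0000 × (1 + 0.0055)^4 = A$592,088.7981…
After A$196,900.00 payment: A$592,088.7981… − A$196,900.00 = A$395,188.7981…
Balance at month 17: A$395,188.7981… × (1 + 0.0055)^13 = A$424,396.3106…
Penalty: 17 × 1% × A$579,240.00 = A$98,470.80
Final settlement = outstanding balance + penalty = A$424,396.3106… + A$98,470.80 = A$522,867.11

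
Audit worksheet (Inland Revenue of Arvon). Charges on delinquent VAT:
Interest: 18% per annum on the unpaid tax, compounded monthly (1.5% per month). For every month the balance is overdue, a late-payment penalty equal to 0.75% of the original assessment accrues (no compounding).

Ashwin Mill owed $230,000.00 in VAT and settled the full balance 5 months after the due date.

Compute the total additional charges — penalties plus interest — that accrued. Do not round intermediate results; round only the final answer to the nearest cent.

$26,400.32

Late-payment penalty = 0.75% × $230,000.00 × 5 mo = $8,625.00
Interest: $230,000.00 × ((1 + 0.015)^5 − 1) = $230,000.00 × 0.0772840… = $17,775.3209…
Penalties + interest = $8,625.0000 + $17,775.3209… = $26,400.32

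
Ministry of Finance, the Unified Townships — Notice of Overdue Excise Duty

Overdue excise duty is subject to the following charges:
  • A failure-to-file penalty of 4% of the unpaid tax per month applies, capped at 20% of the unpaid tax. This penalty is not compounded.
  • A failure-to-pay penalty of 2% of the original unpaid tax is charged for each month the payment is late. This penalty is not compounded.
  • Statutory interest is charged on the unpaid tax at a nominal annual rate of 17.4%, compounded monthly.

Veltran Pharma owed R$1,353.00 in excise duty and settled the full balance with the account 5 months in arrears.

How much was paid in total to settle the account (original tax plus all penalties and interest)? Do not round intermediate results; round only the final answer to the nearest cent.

R$1,859.88

Failure-to-file: 5 × 4% × R$1,353.00 = R$270.60, capped at 20% × R$1,353.00 = R$270.60
Failure-to-pay penalty: 5 × 2% × R$1,353.00 = R$135.30
Interest (17.4%/yr ÷ 12 = 1.45%/month): R$1,353.00 × ((1 + 0.0145)^5 − 1) = R$100.9787…
Total = R$1,353.00 + R$405.9000 + R$100.9787… = R$1,859.88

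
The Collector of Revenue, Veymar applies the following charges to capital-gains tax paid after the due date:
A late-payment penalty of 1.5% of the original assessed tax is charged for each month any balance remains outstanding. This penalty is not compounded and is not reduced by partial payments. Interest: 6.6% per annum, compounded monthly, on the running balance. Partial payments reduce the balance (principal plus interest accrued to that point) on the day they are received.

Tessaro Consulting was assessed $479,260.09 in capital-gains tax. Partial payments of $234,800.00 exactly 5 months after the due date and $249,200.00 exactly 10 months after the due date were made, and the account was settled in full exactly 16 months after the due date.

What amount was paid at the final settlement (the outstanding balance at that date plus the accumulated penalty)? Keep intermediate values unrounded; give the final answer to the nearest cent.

Monthly rate = 6.6% ÷ 12 = 0.55%
Balance at month 5: $479,260.0900 × (1 + 0.0055)^5 = $492,585.5182…
After $234,800.00 payment: $492,585.5182… − $234,800.00 = $257,785.5182…
Balance at month 10: $257,785.5182… × (1 + 0.0055)^5 = $264,953.0302…
After $249,200.00 payment: $264,953.0302… − $249,200.00 = $15,753.0302…
Balance at month 16: $15,753.0302… × (1 + 0.0055)^6 = $16,280.0807…
Penalty: 16 × 1.5% × $479,260.09 = $115,022.42…
Final settlement = outstanding balance + penalty = $16,280.0807… + $115,022.42… = $131,302.50

$131,302.50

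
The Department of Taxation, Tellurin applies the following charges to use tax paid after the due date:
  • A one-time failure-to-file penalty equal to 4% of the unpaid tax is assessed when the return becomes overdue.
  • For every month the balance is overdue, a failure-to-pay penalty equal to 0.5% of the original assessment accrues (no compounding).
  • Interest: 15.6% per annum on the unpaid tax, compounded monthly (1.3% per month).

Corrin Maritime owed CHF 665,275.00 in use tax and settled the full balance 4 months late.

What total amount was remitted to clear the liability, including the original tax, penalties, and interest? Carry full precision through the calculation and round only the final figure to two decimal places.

CHF 740,466.25

Failure-to-file penalty: 4% × CHF 665,275.00 = CHF 26,611.00
Failure-to-pay penalty: 4 × 0.5% × CHF 665,275.00 = CHF 13,305.50
Interest: CHF 665,275.00 × ((1 + 0.013)^4 − 1) = CHF 665,275.00 × 0.0530228… = CHF 35,274.7543…
Total = CHF 665,275.00 + CHF 39,916.5000 + CHF 35,274.7543… = CHF 740,466.25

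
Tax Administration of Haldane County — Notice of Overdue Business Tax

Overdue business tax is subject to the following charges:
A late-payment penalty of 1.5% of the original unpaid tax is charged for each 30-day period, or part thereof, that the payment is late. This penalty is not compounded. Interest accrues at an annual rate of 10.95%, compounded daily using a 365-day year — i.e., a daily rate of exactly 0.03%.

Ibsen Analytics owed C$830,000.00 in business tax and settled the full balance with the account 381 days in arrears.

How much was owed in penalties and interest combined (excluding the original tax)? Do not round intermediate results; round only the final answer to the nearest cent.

C$262,337.42

Penalty periods: ⌈381/30⌉ = 13; penalty = 13 × 1.5% × C$830,000.00 = C$161,850.00
Interest: C$830,000.00 × ((1 + 0.0003)^381 − 1) = C$830,000.00 × 0.12106918… = C$100,487.4226…
Penalties + interest = C$161,850.0000 + C$100,487.4226… = C$262,337.42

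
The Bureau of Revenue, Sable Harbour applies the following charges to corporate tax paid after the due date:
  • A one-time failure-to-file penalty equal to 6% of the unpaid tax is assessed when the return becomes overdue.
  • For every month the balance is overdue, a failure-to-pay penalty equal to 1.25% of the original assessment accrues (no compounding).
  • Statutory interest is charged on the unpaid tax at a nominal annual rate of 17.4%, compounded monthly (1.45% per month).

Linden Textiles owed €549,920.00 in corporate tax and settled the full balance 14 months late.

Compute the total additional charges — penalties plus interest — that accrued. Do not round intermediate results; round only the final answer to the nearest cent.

€252,021.74

Failure-to-file penalty: 6% × €549,920.00 = €32,995.20
Failure-to-pay penalty = 1.25% × €549,920.00 × 14 mo = €96,236.00
Interest: €549,920.00 × ((1 + 0.0145)^14 − 1) = €549,920.00 × 0.2232880… = €122,790.5427…
Penalties + interest = €129,231.2000 + €122,790.5427… = €252,021.74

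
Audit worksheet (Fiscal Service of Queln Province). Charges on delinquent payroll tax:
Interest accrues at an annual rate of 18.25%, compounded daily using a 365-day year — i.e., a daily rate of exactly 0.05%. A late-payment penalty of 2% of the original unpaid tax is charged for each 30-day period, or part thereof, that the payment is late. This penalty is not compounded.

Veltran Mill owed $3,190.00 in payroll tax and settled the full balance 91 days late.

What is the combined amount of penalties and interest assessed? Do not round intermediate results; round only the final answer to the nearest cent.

$403.66

Penalty periods: ⌈91/30⌉ = 4; penalty = 4 × 2% × $3,190.00 = $255.20
Interest: $3,190.00 × ((1 + 0.0005)^91 − 1) = $3,190.00 × 0.04653910… = $148.4597…
Penalties + interest = $255.2000 + $148.4597… = $403.66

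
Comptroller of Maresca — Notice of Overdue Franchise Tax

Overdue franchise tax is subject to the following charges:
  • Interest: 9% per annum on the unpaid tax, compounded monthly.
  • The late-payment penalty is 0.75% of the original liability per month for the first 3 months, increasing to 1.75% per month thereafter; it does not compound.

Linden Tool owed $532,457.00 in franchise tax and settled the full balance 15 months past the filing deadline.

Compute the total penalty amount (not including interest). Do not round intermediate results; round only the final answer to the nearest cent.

$123,796.25

Penalty, months 1–3: 3 × 0.75% × $532,457.00 = $11,980.28…
Penalty, months 4–15: 12 × 1.75% × $532,457.00 = $111,815.97
Total penalty = $11,980.28… + $111,815.97 = $123,796.25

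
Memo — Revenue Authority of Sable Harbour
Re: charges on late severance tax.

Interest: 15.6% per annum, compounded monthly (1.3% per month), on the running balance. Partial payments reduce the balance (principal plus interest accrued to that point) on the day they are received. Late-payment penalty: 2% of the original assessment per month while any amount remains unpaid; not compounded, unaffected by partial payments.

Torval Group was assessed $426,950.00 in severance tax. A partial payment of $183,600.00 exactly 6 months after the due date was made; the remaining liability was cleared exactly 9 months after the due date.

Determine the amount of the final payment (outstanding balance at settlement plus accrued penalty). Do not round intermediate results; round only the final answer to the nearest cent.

$365,578.17

Balance at month 6: $426,950.0000 × (1 + 0.013)^6 = $461,353.3623…
After $183,600.00 payment: $461,353.3623… − $183,600.00 = $277,753.3623…
Balance at month 9: $277,753.3623… × (1 + 0.013)^3 = $288,727.1746…
Penalty: 9 × 2% × $426,950.00 = $76,851.00
Final settlement = outstanding balance + penalty = $288,727.1746… + $76,851.00 = $365,578.17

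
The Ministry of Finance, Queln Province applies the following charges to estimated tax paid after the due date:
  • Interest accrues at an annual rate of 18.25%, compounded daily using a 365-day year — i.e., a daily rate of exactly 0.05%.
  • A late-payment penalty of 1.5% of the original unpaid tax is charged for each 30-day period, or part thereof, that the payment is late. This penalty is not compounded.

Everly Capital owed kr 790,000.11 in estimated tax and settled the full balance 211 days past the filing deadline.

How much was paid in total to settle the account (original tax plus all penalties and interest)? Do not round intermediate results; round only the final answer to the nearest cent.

Penalty periods: ⌈211/30⌉ = 8; penalty = 8 × 1.5% × kr 790,000.11 = kr 94,800.01…
Interest: kr 790,000.11 × ((1 + 0.0005)^211 − 1) = kr 790,000.11 × 0.11123681… = kr 87,877.0882…
Total = kr 790,000.11 + kr 94,800.0132 + kr 87,877.0882… = kr 972,677.21

kr 972,677.21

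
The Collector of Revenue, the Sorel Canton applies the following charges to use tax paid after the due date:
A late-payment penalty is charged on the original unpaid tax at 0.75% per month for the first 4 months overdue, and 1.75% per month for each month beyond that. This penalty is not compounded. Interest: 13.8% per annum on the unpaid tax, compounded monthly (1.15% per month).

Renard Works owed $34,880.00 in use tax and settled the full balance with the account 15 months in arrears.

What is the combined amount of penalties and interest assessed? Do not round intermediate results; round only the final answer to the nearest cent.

$14,286.94

Penalty, months 1–4: 4 × 0.75% × $34,880.00 = $1,046.40
Penalty, months 5–15: 11 × 1.75% × $34,880.00 = $6,714.40
Interest: $34,880.00 × ((1 + 0.0115)^15 − 1) = $34,880.00 × 0.1871027… = $6,526.1435…
Penalties + interest = $7,760.8000 + $6,526.1435… = $14,286.94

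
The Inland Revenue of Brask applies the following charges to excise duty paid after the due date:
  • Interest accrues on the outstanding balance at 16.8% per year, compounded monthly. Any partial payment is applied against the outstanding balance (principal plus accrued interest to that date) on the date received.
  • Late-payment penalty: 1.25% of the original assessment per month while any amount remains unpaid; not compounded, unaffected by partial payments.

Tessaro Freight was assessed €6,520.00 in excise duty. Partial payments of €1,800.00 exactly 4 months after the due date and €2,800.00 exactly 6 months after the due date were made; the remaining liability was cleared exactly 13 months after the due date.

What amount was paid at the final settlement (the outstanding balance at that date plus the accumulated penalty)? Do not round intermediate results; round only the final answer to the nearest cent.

€3,745.00

Monthly rate = 16.8% ÷ 12 = 1.4%
Balance at month 4: €6,520.0000 × (1 + 0.014)^4 = €6,892.8593…
After €1,800.00 payment: €6,892.8593… − €1,800.00 = €5,092.8593…
Balance at month 6: €5,092.8593… × (1 + 0.014)^2 = €5,236.4576…
After €2,800.00 payment: €5,236.4576… − €2,800.00 = €2,436.4576…
Balance at month 13: €2,436.4576… × (1 + 0.014)^7 = €2,685.4962…
Penalty: 13 × 1.25% × €6,520.00 = €1,059.50
Final settlement = outstanding balance + penalty = €2,685.4962… + €1,059.50 = €3,745.00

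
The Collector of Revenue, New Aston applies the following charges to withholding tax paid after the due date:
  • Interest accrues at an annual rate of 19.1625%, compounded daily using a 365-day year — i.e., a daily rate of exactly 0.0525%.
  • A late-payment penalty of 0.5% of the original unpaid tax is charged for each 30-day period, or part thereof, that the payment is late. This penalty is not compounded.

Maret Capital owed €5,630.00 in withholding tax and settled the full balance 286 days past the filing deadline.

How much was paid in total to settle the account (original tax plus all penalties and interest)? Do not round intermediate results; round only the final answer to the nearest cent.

Penalty periods: ⌈286/30⌉ = 10; penalty = 10 × 0.5% × €5,630.00 = €281.50
Interest: €5,630.00 × ((1 + 0.000525)^286 − 1) = €5,630.00 × 0.16196275… = €911.8503…
Total = €5,630.00 + €281.5000 + €911.8503… = €6,823.35

€6,823.35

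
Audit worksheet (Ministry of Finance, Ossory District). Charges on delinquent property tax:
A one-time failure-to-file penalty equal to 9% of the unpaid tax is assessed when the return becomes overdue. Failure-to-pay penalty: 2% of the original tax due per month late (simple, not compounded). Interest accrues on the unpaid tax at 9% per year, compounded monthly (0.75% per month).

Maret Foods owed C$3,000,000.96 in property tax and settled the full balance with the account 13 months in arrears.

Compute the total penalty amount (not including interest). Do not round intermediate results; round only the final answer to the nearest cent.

C$1,050,000.34

Failure-to-file penalty: 9% × C$3,000,000.96 = C$270,000.09…
Failure-to-pay penalty: 13 × 2% × C$3,000,000.96 = C$780,000.25…
Total penalty = C$270,000.09… + C$780,000.25… = C$1,050,000.34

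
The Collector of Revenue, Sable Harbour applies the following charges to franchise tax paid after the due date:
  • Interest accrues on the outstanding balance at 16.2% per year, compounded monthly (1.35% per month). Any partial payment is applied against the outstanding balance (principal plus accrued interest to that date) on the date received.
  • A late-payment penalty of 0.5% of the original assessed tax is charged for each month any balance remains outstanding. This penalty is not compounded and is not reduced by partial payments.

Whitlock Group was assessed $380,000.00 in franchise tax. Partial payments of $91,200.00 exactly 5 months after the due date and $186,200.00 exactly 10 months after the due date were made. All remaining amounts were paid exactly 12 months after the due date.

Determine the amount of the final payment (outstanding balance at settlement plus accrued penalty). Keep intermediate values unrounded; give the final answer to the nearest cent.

$177,706.16

Balance at month 5: $380,000.0000 × (1 + 0.0135)^5 = $406,351.9627…
After $91,200.00 payment: $406,351.9627… − $91,200.00 = $315,151.9627…
Balance at month 10: $315,151.9627… × (1 + 0.0135)^5 = $337,006.8910…
After $186,200.00 payment: $337,006.8910… − $186,200.00 = $150,806.8910…
Balance at month 12: $150,806.8910… × (1 + 0.0135)^2 = $154,906.1617…
Penalty: 12 × 0.5% × $380,000.00 = $22,800.00
Final settlement = outstanding balance + penalty = $154,906.1617… + $22,800.00 = $177,706.16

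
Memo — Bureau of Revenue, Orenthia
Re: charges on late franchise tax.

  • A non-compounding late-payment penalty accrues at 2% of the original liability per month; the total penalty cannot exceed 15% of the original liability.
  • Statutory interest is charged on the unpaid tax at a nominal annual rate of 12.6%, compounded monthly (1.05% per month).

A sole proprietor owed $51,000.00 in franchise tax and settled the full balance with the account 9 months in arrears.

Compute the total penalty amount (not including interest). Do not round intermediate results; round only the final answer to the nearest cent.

$7,650.00

Penalty (uncapped): 9 × 2% × $51,000.00 = $9,180.00; cap = 15% × $51,000.00 = $7,650.00 → penalty = $7,650.00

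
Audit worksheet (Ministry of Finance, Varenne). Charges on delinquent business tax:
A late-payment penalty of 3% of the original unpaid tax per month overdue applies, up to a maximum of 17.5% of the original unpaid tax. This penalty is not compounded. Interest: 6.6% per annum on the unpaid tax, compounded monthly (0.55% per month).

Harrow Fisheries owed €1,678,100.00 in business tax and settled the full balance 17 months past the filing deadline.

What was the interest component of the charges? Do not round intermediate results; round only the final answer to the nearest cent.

Interest: €1,678,100.00 × ((1 + 0.0055)^17 − 1) = €1,678,100.00 × 0.0977293… = €163,999.6127…

€163,999.61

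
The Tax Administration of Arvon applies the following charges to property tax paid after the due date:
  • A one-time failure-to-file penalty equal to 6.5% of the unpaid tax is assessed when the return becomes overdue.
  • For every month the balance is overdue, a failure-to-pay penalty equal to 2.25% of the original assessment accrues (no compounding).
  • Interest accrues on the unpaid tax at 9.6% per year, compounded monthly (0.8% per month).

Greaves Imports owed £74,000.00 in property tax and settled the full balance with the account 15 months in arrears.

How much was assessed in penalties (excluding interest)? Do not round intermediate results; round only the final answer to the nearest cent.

£29,785.00

Failure-to-file penalty: 6.5% × £74,000.00 = £4,810.00
Failure-to-pay penalty = 2.25% × £74,000.00 × 15 mo = £24,975.00
Total penalty = £4,810.00 + £24,975.00 = £29,785.00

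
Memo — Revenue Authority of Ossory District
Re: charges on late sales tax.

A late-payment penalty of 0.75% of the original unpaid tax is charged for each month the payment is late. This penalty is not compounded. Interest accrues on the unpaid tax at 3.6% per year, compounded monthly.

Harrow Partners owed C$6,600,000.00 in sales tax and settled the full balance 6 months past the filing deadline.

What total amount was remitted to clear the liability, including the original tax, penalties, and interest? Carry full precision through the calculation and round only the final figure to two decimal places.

Late-payment penalty: 6 × 0.75% × C$6,600,000.00 = C$297,000.00
Interest (3.6%/yr ÷ 12 = 0.3%/month): C$6,600,000.00 × ((1 + 0.003)^6 − 1) = C$119,694.5720…
Total = C$6,600,000.00 + C$297,000.0000 + C$119,694.5720… = C$7,016,694.57

C$7,016,694.57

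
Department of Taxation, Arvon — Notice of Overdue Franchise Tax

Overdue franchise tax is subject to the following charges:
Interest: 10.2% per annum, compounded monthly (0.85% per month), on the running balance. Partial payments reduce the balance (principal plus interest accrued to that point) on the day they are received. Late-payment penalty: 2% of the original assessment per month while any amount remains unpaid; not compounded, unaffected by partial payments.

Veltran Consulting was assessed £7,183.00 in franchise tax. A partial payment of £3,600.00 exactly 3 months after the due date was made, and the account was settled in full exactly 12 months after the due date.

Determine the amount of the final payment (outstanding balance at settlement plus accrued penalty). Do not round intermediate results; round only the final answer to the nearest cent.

£5,789.88

Balance at month 3: £7,183.0000 × (1 + 0.0085)^3 = £7,367.7278…
After £3,600.00 payment: £7,367.7278… − £3,600.00 = £3,767.7278…
Balance at month 12: £3,767.7278… × (1 + 0.0085)^9 = £4,065.9557…
Penalty: 12 × 2% × £7,183.00 = £1,723.92
Final settlement = outstanding balance + penalty = £4,065.9557… + £1,723.92 = £5,789.88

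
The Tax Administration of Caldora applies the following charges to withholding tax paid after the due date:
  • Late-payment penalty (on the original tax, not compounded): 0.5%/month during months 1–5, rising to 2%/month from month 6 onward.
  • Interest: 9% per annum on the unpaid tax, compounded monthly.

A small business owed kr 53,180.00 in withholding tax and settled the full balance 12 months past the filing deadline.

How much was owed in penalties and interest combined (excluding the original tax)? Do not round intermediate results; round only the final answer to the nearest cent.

kr 13,763.35

Penalty, months 1–5: 5 × 0.5% × kr 53,180.00 = kr 1,329.50
Penalty, months 6–12: 7 × 2% × kr 53,180.00 = kr 7,445.20
Interest (9%/yr ÷ 12 = 0.75%/month): kr 53,180.00 × ((1 + 0.0075)^12 − 1) = kr 4,988.6508…
Penalties + interest = kr 8,774.7000 + kr 4,988.6508… = kr 13,763.35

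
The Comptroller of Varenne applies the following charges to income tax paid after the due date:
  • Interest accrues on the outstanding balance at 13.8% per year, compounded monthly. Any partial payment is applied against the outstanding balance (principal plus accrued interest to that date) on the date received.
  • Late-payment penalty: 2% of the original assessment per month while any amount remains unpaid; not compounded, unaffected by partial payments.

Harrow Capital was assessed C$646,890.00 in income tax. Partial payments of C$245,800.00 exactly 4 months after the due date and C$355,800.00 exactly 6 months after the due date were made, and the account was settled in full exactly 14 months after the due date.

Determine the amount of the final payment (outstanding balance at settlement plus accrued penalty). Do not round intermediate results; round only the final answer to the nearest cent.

C$274,865.89

Monthly rate = 13.8% ÷ 12 = 1.15%
Balance at month 4: C$646,890.0000 × (1 + 0.0115)^4 = C$677,164.1939…
After C$245,800.00 payment: C$677,164.1939… − C$245,800.00 = C$431,364.1939…
Balance at month 6: C$431,364.1939… × (1 + 0.0115)^2 = C$441,342.6183…
After C$355,800.00 payment: C$441,342.6183… − C$355,800.00 = C$85,542.6183…
Balance at month 14: C$85,542.6183… × (1 + 0.0115)^8 = C$93,736.6947…
Penalty: 14 × 2% × C$646,890.00 = C$181,129.20
Final settlement = outstanding balance + penalty = C$93,736.6947… + C$181,129.20 = C$274,865.89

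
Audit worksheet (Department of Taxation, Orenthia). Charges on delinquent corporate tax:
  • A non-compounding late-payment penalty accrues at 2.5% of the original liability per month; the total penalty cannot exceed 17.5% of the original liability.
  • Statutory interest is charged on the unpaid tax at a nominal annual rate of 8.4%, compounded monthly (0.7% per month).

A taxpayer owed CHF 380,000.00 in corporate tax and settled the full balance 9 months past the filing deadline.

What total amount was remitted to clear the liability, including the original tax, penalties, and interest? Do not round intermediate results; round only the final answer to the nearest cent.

Penalty (uncapped): 9 × 2.5% × CHF 380,000.00 = CHF 85,500.00; cap = 17.5% × CHF 380,000.00 = CHF 66,500.00 → penalty = CHF 66,500.00
Interest: CHF 380,000.00 × ((1 + 0.007)^9 − 1) = CHF 380,000.00 × 0.0647931… = CHF 24,621.3843…
Total = CHF 380,000.00 + CHF 66,500.0000 + CHF 24,621.3843… = CHF 471,121.38

CHF 471,121.38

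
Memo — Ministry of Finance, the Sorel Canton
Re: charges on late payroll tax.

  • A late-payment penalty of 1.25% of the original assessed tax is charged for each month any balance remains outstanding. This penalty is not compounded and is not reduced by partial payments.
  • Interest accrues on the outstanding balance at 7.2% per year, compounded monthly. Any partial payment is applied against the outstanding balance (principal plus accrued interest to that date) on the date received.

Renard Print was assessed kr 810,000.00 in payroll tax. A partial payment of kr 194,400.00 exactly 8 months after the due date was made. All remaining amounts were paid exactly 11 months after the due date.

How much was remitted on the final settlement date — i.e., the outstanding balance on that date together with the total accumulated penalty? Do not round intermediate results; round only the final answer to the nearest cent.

Monthly rate = 7.2% ÷ 12 = 0.6%
Balance at month 8: kr 810,000.0000 × (1 + 0.006)^8 = kr 849,706.3516…
After kr 194,400.00 payment: kr 849,706.3516… − kr 194,400.00 = kr 655,306.3516…
Balance at month 11: kr 655,306.3516… × (1 + 0.006)^3 = kr 667,172.7806…
Penalty: 11 × 1.25% × kr 810,000.00 = kr 111,375.00
Final settlement = outstanding balance + penalty = kr 667,172.7806… + kr 111,375.00 = kr 778,547.78

kr 778,547.78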